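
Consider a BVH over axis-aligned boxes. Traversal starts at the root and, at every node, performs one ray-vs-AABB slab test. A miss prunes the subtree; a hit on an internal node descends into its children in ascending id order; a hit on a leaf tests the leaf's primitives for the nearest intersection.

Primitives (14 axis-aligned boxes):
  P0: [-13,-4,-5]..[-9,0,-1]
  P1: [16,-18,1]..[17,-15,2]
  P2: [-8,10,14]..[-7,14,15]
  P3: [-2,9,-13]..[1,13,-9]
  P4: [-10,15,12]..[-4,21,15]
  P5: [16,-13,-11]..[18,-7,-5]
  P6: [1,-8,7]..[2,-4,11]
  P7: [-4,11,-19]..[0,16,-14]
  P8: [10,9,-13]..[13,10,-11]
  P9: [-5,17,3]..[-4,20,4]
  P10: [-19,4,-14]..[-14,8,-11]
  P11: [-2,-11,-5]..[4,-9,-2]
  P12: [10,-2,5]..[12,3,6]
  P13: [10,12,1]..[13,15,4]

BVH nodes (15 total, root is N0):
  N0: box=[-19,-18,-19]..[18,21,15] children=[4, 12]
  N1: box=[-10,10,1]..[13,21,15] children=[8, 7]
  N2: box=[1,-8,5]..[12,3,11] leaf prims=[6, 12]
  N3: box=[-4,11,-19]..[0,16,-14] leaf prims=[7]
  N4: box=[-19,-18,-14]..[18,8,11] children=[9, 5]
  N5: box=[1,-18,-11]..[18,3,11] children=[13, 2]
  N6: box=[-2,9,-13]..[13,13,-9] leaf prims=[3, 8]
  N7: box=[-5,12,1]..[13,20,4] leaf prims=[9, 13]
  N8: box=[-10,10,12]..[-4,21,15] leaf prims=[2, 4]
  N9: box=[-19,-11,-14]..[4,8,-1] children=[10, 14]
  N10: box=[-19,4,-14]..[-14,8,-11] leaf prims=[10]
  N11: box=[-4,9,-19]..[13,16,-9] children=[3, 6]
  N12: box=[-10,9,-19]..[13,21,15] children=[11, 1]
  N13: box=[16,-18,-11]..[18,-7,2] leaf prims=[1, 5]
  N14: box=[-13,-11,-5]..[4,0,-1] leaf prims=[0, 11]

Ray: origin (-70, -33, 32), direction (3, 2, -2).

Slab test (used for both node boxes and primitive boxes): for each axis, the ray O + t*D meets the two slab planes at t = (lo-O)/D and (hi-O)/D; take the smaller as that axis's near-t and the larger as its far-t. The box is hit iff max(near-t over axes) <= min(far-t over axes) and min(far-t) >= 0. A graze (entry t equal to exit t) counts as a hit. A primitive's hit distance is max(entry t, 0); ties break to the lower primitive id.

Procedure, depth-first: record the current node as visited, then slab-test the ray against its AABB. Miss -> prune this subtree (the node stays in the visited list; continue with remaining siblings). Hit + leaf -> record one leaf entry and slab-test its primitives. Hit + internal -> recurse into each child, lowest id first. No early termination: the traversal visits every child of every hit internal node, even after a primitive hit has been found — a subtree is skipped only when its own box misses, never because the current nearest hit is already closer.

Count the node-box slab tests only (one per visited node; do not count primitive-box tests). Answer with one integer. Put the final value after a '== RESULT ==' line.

Trace the traversal:
N0 x:[17,88/3] y:[15/2,27] z:[17/2,51/2] -> hit [17,51/2], descend [4, 12]
  N4 x:[17,88/3] y:[15/2,41/2] z:[21/2,23] -> hit [17,41/2], descend [5, 9]
    N5 x:[71/3,88/3] y:[15/2,18] z:[21/2,43/2] -> miss, prune
    N9 x:[17,74/3] y:[11,41/2] z:[33/2,23] -> hit [17,41/2], descend [10, 14]
      N10 x:[17,56/3] y:[37/2,41/2] z:[43/2,23] -> miss, prune
      N14 x:[19,74/3] y:[11,33/2] z:[33/2,37/2] -> miss, prune
  N12 x:[20,83/3] y:[21,27] z:[17/2,51/2] -> hit [21,51/2], descend [1, 11]
    N1 x:[20,83/3] y:[43/2,27] z:[17/2,31/2] -> miss, prune
    N11 x:[22,83/3] y:[21,49/2] z:[41/2,51/2] -> hit [22,49/2], descend [3, 6]
      N3 x:[22,70/3] y:[22,49/2] z:[23,51/2] -> hit [23,70/3] leaf, test {P7@t=23}
      N6 x:[68/3,83/3] y:[21,23] z:[41/2,45/2] -> miss, prune

Summary -> nodes [0, 4, 5, 9, 10, 14, 12, 1, 11, 3, 6]; box-tests=11; leaf-entries=1; first=P7

== RESULT ==
11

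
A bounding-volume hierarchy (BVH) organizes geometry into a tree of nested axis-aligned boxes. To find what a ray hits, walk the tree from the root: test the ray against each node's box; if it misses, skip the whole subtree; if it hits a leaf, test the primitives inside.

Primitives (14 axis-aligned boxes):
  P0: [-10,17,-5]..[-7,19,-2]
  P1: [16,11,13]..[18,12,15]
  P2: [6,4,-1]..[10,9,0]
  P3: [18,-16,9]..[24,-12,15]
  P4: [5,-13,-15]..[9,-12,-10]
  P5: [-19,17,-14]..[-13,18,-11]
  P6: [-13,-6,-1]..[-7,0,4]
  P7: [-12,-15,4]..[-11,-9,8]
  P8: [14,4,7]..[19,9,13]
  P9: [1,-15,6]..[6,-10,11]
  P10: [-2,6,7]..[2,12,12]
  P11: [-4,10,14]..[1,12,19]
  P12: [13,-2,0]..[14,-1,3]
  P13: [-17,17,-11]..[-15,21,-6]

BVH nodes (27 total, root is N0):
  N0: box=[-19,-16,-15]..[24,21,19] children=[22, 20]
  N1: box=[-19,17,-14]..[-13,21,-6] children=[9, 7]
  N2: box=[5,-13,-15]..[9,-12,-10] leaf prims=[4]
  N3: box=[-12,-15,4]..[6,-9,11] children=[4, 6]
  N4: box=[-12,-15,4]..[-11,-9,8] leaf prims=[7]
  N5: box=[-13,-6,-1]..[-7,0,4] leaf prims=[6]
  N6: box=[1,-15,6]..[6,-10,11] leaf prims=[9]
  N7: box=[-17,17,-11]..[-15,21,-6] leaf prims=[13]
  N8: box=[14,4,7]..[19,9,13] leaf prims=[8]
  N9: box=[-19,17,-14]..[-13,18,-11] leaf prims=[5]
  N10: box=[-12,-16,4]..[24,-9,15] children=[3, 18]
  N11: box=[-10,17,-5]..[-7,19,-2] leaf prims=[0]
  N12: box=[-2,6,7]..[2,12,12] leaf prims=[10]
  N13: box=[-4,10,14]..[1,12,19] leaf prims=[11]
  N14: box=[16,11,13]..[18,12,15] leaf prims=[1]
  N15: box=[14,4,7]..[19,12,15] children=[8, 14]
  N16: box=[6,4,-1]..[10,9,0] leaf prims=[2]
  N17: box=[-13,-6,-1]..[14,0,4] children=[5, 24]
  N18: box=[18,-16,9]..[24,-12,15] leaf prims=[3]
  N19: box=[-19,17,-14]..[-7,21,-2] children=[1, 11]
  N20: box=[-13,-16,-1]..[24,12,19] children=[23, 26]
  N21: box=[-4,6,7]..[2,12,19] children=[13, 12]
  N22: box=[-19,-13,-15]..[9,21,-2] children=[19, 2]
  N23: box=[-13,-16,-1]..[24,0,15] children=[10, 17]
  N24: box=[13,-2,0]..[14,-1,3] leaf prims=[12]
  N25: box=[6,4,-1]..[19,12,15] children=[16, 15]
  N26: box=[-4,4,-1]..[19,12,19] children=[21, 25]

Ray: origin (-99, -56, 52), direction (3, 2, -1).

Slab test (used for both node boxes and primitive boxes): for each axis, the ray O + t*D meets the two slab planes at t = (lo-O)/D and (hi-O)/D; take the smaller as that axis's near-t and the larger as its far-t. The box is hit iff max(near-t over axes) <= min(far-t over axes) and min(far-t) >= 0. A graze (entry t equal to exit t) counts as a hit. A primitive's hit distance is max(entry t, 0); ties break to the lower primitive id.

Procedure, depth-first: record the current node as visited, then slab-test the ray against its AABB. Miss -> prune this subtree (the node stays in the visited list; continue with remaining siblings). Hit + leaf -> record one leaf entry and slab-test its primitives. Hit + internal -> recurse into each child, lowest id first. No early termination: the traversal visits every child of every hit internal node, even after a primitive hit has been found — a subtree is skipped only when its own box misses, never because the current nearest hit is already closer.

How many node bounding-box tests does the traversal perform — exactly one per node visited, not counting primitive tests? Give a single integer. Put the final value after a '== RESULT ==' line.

Trace the traversal:
N0 x:[80/3,41] y:[20,77/2] z:[33,67] -> hit [33,77/2], descend [20, 22]
  N20 x:[86/3,41] y:[20,34] z:[33,53] -> hit [33,34], descend [23, 26]
    N23 x:[86/3,41] y:[20,28] z:[37,53] -> miss, prune
    N26 x:[95/3,118/3] y:[30,34] z:[33,53] -> hit [33,34], descend [21, 25]
      N21 x:[95/3,101/3] y:[31,34] z:[33,45] -> hit [33,101/3], descend [12, 13]
        N12 x:[97/3,101/3] y:[31,34] z:[40,45] -> miss, prune
        N13 x:[95/3,100/3] y:[33,34] z:[33,38] -> hit [33,100/3] leaf, test {P11@t=33}
      N25 x:[35,118/3] y:[30,34] z:[37,53] -> miss, prune
  N22 x:[80/3,36] y:[43/2,77/2] z:[54,67] -> miss, prune

Summary -> nodes [0, 20, 23, 26, 21, 12, 13, 25, 22]; box-tests=9; leaf-entries=1; first=P11

== RESULT ==
9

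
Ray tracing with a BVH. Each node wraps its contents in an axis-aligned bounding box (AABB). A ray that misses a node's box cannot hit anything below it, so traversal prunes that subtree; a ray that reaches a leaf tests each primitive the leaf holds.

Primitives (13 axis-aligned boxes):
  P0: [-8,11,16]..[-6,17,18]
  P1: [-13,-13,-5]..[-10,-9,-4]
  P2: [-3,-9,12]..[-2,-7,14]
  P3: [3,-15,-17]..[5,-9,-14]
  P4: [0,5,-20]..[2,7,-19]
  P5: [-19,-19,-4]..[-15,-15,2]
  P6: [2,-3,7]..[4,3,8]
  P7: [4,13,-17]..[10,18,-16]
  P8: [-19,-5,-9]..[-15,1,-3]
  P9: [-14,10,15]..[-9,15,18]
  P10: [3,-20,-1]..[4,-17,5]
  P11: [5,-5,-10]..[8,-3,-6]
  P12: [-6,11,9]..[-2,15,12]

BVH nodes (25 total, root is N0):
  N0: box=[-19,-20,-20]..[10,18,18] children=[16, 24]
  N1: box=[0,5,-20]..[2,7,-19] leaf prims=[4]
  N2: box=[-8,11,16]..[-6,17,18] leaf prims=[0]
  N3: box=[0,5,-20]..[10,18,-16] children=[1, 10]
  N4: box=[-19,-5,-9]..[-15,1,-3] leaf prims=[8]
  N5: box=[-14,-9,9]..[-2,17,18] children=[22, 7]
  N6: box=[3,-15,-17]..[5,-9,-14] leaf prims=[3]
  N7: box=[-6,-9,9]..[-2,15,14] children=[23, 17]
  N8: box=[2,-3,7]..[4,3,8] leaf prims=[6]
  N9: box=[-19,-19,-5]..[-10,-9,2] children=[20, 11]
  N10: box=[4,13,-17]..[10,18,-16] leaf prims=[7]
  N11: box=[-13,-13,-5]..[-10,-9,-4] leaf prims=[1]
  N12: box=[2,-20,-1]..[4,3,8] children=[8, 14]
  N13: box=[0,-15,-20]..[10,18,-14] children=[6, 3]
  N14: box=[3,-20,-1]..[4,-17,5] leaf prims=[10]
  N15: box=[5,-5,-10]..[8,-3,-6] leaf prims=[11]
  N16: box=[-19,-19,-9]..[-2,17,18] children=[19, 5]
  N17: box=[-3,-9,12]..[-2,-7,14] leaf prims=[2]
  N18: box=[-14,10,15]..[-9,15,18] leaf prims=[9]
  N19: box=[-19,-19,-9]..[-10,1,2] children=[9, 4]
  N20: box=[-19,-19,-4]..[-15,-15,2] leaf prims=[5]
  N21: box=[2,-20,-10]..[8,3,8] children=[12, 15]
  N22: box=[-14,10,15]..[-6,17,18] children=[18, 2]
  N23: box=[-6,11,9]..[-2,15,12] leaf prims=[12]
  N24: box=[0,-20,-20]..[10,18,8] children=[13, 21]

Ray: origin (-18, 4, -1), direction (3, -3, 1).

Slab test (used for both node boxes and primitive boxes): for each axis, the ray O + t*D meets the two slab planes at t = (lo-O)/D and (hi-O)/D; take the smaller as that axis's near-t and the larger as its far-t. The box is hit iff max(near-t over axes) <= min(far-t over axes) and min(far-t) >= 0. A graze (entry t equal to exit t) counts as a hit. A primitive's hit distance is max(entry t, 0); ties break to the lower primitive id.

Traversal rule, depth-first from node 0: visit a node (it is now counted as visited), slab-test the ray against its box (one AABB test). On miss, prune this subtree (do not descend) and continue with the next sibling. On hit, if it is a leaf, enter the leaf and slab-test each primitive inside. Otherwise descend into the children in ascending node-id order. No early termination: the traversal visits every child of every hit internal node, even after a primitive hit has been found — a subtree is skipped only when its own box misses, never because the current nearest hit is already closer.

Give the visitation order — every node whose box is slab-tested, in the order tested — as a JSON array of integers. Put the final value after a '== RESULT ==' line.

Trace the traversal:
N0 x:[-1/3,28/3] y:[-14/3,8] z:[-19,19] -> hit [-1/3,8], descend [16, 24]
  N16 x:[-1/3,16/3] y:[-13/3,23/3] z:[-8,19] -> hit [-1/3,16/3], descend [5, 19]
    N5 x:[4/3,16/3] y:[-13/3,13/3] z:[10,19] -> miss, prune
    N19 x:[-1/3,8/3] y:[1,23/3] z:[-8,3] -> hit [1,8/3], descend [4, 9]
      N4 x:[-1/3,1] y:[1,3] z:[-8,-2] -> miss, prune
      N9 x:[-1/3,8/3] y:[13/3,23/3] z:[-4,3] -> miss, prune
  N24 x:[6,28/3] y:[-14/3,8] z:[-19,9] -> hit [6,8], descend [13, 21]
    N13 x:[6,28/3] y:[-14/3,19/3] z:[-19,-13] -> miss, prune
    N21 x:[20/3,26/3] y:[1/3,8] z:[-9,9] -> hit [20/3,8], descend [12, 15]
      N12 x:[20/3,22/3] y:[1/3,8] z:[0,9] -> hit [20/3,22/3], descend [8, 14]
        N8 x:[20/3,22/3] y:[1/3,7/3] z:[8,9] -> miss, prune
        N14 x:[7,22/3] y:[7,8] z:[0,6] -> miss, prune
      N15 x:[23/3,26/3] y:[7/3,3] z:[-9,-5] -> miss, prune

Summary -> nodes [0, 16, 5, 19, 4, 9, 24, 13, 21, 12, 8, 14, 15]; box-tests=13; leaf-entries=0; first=miss

== RESULT ==
[0, 16, 5, 19, 4, 9, 24, 13, 21, 12, 8, 14, 15]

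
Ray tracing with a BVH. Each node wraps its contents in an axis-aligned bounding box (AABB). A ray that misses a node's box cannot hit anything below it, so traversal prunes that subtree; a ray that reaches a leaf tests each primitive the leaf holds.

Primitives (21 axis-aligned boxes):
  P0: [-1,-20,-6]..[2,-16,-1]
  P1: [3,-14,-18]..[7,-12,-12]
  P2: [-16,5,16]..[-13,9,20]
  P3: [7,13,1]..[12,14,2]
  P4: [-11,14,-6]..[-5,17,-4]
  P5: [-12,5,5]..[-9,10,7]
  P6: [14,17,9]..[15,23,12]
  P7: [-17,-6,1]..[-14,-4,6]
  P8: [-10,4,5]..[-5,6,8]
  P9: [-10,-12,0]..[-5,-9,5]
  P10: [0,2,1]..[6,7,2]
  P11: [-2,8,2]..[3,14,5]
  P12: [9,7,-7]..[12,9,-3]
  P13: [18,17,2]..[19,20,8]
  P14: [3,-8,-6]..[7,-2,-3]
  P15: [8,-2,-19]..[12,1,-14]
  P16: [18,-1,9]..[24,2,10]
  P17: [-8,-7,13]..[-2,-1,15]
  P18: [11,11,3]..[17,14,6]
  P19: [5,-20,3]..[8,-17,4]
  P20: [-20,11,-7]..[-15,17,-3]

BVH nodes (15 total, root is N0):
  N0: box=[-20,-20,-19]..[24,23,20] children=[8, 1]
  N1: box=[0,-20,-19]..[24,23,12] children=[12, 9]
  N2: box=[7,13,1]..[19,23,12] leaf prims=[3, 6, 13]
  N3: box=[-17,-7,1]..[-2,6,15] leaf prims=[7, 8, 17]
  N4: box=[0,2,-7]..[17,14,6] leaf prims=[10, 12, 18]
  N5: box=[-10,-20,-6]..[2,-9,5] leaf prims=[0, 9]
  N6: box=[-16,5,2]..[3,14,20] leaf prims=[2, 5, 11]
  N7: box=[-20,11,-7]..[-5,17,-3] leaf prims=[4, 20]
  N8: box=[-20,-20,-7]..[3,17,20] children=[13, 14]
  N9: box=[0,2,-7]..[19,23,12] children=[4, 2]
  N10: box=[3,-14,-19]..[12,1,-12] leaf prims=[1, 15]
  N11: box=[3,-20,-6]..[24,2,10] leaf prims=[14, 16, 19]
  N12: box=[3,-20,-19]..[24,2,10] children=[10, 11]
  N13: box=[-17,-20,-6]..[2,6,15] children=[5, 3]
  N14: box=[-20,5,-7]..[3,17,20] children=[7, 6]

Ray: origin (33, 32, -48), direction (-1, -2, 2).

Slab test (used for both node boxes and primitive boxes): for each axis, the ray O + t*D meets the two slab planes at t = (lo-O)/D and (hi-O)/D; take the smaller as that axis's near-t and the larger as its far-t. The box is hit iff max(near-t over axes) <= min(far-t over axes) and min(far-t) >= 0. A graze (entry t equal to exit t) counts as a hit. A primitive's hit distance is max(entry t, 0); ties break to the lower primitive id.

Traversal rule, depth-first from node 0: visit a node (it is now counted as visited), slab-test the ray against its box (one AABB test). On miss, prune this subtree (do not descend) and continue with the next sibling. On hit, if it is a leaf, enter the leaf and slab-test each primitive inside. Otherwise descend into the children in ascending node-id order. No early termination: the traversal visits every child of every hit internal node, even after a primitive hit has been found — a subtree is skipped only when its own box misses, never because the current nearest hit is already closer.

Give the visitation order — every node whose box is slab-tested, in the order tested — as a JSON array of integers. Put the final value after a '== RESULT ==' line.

Trace the traversal:
N0 x:[9,53] y:[9/2,26] z:[29/2,34] -> hit [29/2,26], descend [1, 8]
  N1 x:[9,33] y:[9/2,26] z:[29/2,30] -> hit [29/2,26], descend [9, 12]
    N9 x:[14,33] y:[9/2,15] z:[41/2,30] -> miss, prune
    N12 x:[9,30] y:[15,26] z:[29/2,29] -> hit [15,26], descend [10, 11]
      N10 x:[21,30] y:[31/2,23] z:[29/2,18] -> miss, prune
      N11 x:[9,30] y:[15,26] z:[21,29] -> hit [21,26] leaf, test {P14(miss), P16(miss), P19@t=51/2}
  N8 x:[30,53] y:[15/2,26] z:[41/2,34] -> miss, prune

Summary -> nodes [0, 1, 9, 12, 10, 11, 8]; box-tests=7; leaf-entries=1; first=P19

== RESULT ==
[0, 1, 9, 12, 10, 11, 8]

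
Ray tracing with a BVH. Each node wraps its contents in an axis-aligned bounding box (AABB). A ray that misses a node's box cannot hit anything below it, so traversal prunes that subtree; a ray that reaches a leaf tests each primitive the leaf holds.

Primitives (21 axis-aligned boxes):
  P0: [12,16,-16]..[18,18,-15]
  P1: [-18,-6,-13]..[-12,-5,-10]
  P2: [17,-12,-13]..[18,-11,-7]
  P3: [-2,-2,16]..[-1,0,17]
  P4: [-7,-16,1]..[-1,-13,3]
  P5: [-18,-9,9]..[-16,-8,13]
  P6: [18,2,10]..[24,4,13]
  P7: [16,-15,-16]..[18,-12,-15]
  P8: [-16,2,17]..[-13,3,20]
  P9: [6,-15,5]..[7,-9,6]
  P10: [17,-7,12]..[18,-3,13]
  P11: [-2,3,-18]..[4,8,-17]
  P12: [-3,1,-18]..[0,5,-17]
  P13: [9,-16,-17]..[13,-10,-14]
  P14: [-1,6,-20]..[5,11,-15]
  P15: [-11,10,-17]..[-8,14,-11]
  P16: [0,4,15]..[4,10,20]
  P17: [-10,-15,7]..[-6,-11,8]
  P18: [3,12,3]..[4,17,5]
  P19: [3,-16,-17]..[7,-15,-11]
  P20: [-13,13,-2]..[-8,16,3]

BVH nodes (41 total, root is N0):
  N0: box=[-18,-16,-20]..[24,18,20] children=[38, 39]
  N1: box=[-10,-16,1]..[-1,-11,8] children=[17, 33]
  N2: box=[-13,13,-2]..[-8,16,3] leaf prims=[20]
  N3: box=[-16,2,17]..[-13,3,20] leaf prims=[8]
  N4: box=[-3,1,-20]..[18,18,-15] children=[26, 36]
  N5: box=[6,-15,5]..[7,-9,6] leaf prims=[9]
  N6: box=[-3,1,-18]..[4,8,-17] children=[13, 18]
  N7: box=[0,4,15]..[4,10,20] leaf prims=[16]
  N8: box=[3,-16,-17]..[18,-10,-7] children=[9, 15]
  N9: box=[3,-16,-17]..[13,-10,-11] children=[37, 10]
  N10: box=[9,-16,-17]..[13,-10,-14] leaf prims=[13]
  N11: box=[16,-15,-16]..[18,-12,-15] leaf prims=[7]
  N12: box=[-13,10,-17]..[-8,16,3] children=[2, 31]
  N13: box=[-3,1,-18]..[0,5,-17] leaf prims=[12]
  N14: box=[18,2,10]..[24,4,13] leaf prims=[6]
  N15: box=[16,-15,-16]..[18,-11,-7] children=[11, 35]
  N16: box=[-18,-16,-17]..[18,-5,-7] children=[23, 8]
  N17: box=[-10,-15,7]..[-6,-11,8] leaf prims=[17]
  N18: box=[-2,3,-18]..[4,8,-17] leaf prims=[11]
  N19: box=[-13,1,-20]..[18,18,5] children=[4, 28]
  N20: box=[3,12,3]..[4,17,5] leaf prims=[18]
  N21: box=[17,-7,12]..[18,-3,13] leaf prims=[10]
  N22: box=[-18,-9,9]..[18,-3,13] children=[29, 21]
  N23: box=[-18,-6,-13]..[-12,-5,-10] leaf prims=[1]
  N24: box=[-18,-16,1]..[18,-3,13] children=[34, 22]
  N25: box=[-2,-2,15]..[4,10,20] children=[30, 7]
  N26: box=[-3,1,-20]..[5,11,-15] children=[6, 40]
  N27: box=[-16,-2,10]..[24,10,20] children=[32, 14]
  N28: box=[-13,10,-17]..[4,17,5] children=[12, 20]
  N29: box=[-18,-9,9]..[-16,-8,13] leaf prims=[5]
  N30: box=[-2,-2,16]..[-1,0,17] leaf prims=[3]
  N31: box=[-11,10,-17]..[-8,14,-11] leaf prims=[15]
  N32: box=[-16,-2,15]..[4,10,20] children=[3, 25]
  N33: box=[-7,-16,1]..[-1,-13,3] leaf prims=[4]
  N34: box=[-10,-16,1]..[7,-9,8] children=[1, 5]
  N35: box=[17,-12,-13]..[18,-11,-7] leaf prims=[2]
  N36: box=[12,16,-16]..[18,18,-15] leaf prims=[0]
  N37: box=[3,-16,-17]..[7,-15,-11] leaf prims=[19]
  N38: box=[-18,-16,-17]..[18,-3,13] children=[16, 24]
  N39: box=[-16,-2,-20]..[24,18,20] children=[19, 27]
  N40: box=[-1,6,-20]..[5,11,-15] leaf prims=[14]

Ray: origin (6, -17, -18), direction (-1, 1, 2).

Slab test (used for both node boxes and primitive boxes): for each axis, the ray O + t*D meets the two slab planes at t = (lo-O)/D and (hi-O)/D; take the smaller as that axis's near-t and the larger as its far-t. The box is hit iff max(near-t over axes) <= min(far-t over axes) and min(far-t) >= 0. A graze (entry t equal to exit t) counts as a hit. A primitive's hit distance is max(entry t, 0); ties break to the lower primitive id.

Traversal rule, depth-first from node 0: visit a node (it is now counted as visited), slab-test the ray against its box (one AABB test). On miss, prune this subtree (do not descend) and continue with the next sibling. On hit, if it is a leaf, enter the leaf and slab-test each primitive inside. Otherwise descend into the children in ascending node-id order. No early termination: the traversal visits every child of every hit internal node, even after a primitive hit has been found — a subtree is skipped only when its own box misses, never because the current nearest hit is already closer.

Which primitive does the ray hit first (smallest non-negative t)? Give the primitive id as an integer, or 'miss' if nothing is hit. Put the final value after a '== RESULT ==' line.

Trace the traversal:
N0 x:[-18,24] y:[1,35] z:[-1,19] -> hit [1,19], descend [38, 39]
  N38 x:[-12,24] y:[1,14] z:[1/2,31/2] -> hit [1,14], descend [16, 24]
    N16 x:[-12,24] y:[1,12] z:[1/2,11/2] -> hit [1,11/2], descend [8, 23]
      N8 x:[-12,3] y:[1,7] z:[1/2,11/2] -> hit [1,3], descend [9, 15]
        N9 x:[-7,3] y:[1,7] z:[1/2,7/2] -> hit [1,3], descend [10, 37]
          N10 x:[-7,-3] y:[1,7] z:[1/2,2] -> miss, prune
          N37 x:[-1,3] y:[1,2] z:[1/2,7/2] -> hit [1,2] leaf, test {P19@t=1}
        N15 x:[-12,-10] y:[2,6] z:[1,11/2] -> miss, prune
      N23 x:[18,24] y:[11,12] z:[5/2,4] -> miss, prune
    N24 x:[-12,24] y:[1,14] z:[19/2,31/2] -> hit [19/2,14], descend [22, 34]
      N22 x:[-12,24] y:[8,14] z:[27/2,31/2] -> hit [27/2,14], descend [21, 29]
        N21 x:[-12,-11] y:[10,14] z:[15,31/2] -> miss, prune
        N29 x:[22,24] y:[8,9] z:[27/2,31/2] -> miss, prune
      N34 x:[-1,16] y:[1,8] z:[19/2,13] -> miss, prune
  N39 x:[-18,22] y:[15,35] z:[-1,19] -> hit [15,19], descend [19, 27]
    N19 x:[-12,19] y:[18,35] z:[-1,23/2] -> miss, prune
    N27 x:[-18,22] y:[15,27] z:[14,19] -> hit [15,19], descend [14, 32]
      N14 x:[-18,-12] y:[19,21] z:[14,31/2] -> miss, prune
      N32 x:[2,22] y:[15,27] z:[33/2,19] -> hit [33/2,19], descend [3, 25]
        N3 x:[19,22] y:[19,20] z:[35/2,19] -> hit [19,19] leaf, test {P8@t=19}
        N25 x:[2,8] y:[15,27] z:[33/2,19] -> miss, prune

Summary -> nodes [0, 38, 16, 8, 9, 10, 37, 15, 23, 24, 22, 21, 29, 34, 39, 19, 27, 14, 32, 3, 25]; box-tests=21; leaf-entries=2; first=P19

== RESULT ==
19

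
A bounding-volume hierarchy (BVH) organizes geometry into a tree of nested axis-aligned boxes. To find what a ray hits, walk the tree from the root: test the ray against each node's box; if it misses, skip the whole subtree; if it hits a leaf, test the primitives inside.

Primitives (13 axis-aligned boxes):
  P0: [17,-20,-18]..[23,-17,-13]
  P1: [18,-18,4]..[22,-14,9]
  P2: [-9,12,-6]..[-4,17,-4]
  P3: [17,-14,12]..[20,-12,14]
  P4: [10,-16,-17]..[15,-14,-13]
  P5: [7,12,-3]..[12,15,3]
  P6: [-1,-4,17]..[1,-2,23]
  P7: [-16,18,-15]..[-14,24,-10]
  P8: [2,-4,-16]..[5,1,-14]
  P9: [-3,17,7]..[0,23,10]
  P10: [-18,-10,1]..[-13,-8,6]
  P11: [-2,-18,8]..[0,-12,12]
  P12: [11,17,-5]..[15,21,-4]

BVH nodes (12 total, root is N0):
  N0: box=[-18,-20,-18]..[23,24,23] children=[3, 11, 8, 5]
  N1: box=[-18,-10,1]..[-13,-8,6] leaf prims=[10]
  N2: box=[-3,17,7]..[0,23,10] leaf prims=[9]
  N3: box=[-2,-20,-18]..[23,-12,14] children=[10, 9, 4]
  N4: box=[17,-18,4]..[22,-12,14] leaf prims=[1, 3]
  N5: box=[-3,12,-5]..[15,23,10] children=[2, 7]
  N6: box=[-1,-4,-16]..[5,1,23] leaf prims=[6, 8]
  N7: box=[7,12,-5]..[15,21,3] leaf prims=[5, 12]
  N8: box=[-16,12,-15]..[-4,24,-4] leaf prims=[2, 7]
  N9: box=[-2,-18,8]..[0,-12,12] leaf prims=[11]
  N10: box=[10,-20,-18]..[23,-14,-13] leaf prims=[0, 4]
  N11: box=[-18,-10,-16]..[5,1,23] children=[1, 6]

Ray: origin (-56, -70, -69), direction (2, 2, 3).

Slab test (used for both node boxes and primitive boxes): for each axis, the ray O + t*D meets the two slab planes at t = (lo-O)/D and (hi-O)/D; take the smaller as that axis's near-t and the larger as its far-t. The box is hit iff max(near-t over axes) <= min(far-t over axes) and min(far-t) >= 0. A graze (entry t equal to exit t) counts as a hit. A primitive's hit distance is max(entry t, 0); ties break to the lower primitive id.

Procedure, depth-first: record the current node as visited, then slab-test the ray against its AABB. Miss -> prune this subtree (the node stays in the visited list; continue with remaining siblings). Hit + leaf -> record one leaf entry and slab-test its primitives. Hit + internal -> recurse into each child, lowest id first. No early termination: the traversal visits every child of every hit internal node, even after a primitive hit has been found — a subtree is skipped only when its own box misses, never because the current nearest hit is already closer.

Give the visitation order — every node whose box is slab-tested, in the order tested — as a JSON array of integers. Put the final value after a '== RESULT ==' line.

Walk:
N0 x:[19,79/2] y:[25,47] z:[17,92/3] -> hit [25,92/3], descend [3, 5, 8, 11]
  N3 x:[27,79/2] y:[25,29] z:[17,83/3] -> hit [27,83/3], descend [4, 9, 10]
    N4 x:[73/2,39] y:[26,29] z:[73/3,83/3] -> miss, prune
    N9 x:[27,28] y:[26,29] z:[77/3,27] -> hit [27,27] leaf, test {P11@t=27}
    N10 x:[33,79/2] y:[25,28] z:[17,56/3] -> miss, prune
  N5 x:[53/2,71/2] y:[41,93/2] z:[64/3,79/3] -> miss, prune
  N8 x:[20,26] y:[41,47] z:[18,65/3] -> miss, prune
  N11 x:[19,61/2] y:[30,71/2] z:[53/3,92/3] -> hit [30,61/2], descend [1, 6]
    N1 x:[19,43/2] y:[30,31] z:[70/3,25] -> miss, prune
    N6 x:[55/2,61/2] y:[33,71/2] z:[53/3,92/3] -> miss, prune

10 AABB tests over nodes [0, 3, 4, 9, 10, 5, 8, 11, 1, 6]; 1 leaf entered; closest P11.

== RESULT ==
[0, 3, 4, 9, 10, 5, 8, 11, 1, 6]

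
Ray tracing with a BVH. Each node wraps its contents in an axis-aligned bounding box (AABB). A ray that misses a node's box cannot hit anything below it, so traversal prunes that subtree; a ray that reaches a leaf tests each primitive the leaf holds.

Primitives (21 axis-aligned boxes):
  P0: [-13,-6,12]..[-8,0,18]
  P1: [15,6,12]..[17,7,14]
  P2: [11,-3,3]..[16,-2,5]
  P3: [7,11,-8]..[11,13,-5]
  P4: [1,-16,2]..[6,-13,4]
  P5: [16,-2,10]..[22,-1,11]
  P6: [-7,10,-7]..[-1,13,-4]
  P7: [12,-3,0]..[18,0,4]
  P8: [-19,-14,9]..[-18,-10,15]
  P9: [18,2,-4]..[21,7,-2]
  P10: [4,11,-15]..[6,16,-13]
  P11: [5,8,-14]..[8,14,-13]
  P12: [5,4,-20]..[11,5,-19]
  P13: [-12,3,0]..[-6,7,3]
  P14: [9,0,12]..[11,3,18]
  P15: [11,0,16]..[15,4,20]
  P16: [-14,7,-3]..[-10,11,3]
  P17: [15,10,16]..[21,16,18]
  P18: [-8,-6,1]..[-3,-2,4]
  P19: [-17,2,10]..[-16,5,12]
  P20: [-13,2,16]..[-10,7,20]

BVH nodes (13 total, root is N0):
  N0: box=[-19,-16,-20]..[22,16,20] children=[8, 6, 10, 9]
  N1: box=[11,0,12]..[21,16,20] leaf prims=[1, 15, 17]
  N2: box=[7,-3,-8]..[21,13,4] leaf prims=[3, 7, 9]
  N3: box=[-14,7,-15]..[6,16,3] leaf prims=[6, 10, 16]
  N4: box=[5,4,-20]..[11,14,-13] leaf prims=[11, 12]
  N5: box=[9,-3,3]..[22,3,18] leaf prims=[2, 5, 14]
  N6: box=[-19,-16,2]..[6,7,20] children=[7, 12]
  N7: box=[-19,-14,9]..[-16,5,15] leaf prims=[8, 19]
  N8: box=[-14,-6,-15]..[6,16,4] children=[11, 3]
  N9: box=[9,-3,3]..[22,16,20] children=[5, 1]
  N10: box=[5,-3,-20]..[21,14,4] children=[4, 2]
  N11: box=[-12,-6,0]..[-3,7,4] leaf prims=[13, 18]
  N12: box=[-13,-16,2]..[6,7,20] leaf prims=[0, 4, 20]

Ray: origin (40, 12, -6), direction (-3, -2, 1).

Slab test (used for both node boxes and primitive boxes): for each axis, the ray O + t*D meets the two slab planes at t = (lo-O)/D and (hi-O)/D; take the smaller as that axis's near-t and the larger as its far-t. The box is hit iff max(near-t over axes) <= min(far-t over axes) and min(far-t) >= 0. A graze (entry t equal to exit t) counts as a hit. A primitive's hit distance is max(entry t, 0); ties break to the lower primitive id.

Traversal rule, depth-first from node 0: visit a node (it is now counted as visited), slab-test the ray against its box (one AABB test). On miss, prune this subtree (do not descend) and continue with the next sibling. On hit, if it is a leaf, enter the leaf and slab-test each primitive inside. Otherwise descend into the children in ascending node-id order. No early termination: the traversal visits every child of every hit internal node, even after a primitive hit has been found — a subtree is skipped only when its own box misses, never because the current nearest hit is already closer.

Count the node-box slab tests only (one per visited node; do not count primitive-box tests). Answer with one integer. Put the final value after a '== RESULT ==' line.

Trace the traversal:
N0 x:[6,59/3] y:[-2,14] z:[-14,26] -> hit [6,14], descend [6, 8, 9, 10]
  N6 x:[34/3,59/3] y:[5/2,14] z:[8,26] -> hit [34/3,14], descend [7, 12]
    N7 x:[56/3,59/3] y:[7/2,13] z:[15,21] -> miss, prune
    N12 x:[34/3,53/3] y:[5/2,14] z:[8,26] -> hit [34/3,14] leaf, test {P0(miss), P4(miss), P20(miss)}
  N8 x:[34/3,18] y:[-2,9] z:[-9,10] -> miss, prune
  N9 x:[6,31/3] y:[-2,15/2] z:[9,26] -> miss, prune
  N10 x:[19/3,35/3] y:[-1,15/2] z:[-14,10] -> hit [19/3,15/2], descend [2, 4]
    N2 x:[19/3,11] y:[-1/2,15/2] z:[-2,10] -> hit [19/3,15/2] leaf, test {P3(miss), P7@t=22/3, P9(miss)}
    N4 x:[29/3,35/3] y:[-1,4] z:[-14,-7] -> miss, prune

order=[0, 6, 7, 12, 8, 9, 10, 2, 4]  |boxes|=9  |leaves|=2  hit=P7

== RESULT ==
9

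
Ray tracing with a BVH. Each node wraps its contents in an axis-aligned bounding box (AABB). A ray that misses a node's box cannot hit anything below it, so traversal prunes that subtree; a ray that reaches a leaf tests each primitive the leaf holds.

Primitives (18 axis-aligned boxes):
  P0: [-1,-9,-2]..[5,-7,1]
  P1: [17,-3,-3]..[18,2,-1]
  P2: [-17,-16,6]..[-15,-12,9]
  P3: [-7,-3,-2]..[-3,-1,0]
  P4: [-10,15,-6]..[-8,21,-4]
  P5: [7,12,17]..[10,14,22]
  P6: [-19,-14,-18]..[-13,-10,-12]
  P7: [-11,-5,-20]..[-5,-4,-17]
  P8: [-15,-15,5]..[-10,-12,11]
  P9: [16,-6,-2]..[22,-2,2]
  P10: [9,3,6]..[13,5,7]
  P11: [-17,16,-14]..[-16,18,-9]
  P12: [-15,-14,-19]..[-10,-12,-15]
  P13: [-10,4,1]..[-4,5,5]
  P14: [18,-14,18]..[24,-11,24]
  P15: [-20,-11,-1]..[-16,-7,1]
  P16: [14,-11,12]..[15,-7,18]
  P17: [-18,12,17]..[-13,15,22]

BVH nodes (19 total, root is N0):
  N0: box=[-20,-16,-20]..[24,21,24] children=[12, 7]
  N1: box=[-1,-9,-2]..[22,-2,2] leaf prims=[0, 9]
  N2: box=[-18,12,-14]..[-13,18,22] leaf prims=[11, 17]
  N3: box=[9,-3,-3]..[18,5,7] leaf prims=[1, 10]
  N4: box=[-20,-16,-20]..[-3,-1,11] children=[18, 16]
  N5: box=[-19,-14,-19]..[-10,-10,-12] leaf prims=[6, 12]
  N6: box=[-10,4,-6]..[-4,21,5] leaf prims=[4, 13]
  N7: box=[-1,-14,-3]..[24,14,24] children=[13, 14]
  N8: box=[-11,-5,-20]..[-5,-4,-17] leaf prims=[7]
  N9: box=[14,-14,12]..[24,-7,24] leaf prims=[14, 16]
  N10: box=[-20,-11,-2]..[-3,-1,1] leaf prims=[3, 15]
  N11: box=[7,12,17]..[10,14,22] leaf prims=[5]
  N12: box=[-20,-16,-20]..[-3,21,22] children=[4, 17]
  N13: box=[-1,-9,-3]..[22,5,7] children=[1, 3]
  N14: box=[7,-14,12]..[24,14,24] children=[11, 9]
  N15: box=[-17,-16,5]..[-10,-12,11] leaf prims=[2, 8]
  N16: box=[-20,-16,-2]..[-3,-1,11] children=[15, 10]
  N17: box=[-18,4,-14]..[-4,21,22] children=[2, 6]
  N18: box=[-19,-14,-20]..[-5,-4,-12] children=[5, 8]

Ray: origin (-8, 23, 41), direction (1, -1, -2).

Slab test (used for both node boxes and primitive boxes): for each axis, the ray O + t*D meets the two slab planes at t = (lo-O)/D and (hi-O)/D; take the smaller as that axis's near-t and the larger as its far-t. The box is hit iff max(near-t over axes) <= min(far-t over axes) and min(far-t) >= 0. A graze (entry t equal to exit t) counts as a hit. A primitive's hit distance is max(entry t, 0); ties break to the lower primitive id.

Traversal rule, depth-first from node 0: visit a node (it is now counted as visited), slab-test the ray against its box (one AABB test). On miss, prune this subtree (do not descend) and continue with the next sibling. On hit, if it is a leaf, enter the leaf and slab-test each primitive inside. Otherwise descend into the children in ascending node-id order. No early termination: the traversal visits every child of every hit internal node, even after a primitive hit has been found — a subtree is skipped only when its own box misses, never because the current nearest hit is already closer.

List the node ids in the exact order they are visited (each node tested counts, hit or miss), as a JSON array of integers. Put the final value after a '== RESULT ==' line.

Traverse from the root:
N0 x:[-12,32] y:[2,39] z:[17/2,61/2] -> hit [17/2,61/2], descend [7, 12]
  N7 x:[7,32] y:[9,37] z:[17/2,22] -> hit [9,22], descend [13, 14]
    N13 x:[7,30] y:[18,32] z:[17,22] -> hit [18,22], descend [1, 3]
      N1 x:[7,30] y:[25,32] z:[39/2,43/2] -> miss, prune
      N3 x:[17,26] y:[18,26] z:[17,22] -> hit [18,22] leaf, test {P1(miss), P10(miss)}
    N14 x:[15,32] y:[9,37] z:[17/2,29/2] -> miss, prune
  N12 x:[-12,5] y:[2,39] z:[19/2,61/2] -> miss, prune

7 AABB tests over nodes [0, 7, 13, 1, 3, 14, 12]; 1 leaf entered; closest miss.

== RESULT ==
[0, 7, 13, 1, 3, 14, 12]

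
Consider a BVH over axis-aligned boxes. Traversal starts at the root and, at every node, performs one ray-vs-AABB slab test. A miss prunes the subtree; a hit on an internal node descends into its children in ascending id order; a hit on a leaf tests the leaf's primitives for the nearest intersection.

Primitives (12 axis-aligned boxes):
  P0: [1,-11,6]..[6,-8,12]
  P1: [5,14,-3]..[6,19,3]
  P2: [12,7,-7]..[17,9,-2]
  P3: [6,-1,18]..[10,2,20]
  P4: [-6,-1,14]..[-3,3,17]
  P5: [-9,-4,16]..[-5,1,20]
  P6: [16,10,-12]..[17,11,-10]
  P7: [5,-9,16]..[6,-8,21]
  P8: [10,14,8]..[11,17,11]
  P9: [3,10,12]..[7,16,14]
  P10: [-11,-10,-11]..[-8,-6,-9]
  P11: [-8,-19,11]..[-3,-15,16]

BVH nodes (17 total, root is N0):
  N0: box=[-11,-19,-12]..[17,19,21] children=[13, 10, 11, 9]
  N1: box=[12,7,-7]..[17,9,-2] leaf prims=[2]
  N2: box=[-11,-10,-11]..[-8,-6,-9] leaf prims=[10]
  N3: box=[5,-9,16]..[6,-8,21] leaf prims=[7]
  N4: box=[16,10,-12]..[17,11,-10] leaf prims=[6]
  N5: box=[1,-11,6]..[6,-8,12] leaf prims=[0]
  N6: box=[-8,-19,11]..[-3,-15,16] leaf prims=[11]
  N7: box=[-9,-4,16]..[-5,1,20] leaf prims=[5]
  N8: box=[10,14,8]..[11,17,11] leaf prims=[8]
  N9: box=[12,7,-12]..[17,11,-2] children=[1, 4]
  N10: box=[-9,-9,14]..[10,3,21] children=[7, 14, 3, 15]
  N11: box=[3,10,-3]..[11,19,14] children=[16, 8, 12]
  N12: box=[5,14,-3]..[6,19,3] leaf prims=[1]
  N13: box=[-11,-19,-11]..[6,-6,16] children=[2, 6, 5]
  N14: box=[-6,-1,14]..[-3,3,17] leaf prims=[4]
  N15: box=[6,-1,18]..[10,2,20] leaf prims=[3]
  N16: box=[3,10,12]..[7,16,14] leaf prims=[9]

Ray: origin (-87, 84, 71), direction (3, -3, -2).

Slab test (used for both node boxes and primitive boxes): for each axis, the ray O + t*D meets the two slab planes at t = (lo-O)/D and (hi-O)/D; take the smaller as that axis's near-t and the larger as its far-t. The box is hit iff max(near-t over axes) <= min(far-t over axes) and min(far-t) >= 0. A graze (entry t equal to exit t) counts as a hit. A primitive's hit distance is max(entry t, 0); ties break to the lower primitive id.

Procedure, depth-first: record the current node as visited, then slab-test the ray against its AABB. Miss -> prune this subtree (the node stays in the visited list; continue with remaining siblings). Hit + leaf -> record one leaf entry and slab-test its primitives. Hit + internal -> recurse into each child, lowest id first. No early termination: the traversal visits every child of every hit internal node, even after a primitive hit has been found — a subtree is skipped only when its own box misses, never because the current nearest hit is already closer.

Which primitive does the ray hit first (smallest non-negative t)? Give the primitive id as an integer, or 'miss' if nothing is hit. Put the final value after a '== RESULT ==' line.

Traverse from the root:
N0 x:[76/3,104/3] y:[65/3,103/3] z:[25,83/2] -> hit [76/3,103/3], descend [9, 10, 11, 13]
  N9 x:[33,104/3] y:[73/3,77/3] z:[73/2,83/2] -> miss, prune
  N10 x:[26,97/3] y:[27,31] z:[25,57/2] -> hit [27,57/2], descend [3, 7, 14, 15]
    N3 x:[92/3,31] y:[92/3,31] z:[25,55/2] -> miss, prune
    N7 x:[26,82/3] y:[83/3,88/3] z:[51/2,55/2] -> miss, prune
    N14 x:[27,28] y:[27,85/3] z:[27,57/2] -> hit [27,28] leaf, test {P4@t=27}
    N15 x:[31,97/3] y:[82/3,85/3] z:[51/2,53/2] -> miss, prune
  N11 x:[30,98/3] y:[65/3,74/3] z:[57/2,37] -> miss, prune
  N13 x:[76/3,31] y:[30,103/3] z:[55/2,41] -> hit [30,31], descend [2, 5, 6]
    N2 x:[76/3,79/3] y:[30,94/3] z:[40,41] -> miss, prune
    N5 x:[88/3,31] y:[92/3,95/3] z:[59/2,65/2] -> hit [92/3,31] leaf, test {P0@t=92/3}
    N6 x:[79/3,28] y:[33,103/3] z:[55/2,30] -> miss, prune

order=[0, 9, 10, 3, 7, 14, 15, 11, 13, 2, 5, 6]  |boxes|=12  |leaves|=2  hit=P4

== RESULT ==
4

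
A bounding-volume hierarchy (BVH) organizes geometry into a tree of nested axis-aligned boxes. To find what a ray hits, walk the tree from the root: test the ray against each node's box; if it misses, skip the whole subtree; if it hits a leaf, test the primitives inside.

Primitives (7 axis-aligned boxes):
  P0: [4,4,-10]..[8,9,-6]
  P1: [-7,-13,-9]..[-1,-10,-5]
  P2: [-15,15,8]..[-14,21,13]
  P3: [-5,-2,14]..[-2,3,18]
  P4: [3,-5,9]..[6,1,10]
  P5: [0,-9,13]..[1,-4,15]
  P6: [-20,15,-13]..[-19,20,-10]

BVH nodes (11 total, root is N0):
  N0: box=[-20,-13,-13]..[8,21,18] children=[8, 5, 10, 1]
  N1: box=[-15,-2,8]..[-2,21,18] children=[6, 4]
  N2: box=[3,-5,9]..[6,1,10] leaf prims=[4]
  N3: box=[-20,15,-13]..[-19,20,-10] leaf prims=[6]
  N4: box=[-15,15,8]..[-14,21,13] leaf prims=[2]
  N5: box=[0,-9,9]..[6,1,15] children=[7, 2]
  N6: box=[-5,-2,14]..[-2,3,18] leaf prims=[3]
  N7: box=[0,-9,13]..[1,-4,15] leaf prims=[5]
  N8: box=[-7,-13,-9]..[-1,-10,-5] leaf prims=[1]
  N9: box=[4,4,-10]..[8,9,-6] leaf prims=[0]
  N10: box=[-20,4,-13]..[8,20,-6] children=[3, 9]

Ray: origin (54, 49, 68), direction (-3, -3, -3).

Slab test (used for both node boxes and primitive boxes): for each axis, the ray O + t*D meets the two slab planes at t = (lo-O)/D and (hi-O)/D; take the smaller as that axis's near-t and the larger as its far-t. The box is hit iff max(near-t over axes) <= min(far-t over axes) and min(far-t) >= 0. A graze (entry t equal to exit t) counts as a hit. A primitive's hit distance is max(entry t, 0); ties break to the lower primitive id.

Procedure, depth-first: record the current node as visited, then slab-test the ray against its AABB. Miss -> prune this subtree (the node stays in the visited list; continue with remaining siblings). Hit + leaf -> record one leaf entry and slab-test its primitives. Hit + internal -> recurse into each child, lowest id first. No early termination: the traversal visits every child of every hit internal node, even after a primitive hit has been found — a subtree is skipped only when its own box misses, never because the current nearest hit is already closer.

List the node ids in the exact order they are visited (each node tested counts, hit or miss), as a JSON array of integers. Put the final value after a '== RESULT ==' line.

Trace the traversal:
N0 x:[46/3,74/3] y:[28/3,62/3] z:[50/3,27] -> hit [50/3,62/3], descend [1, 5, 8, 10]
  N1 x:[56/3,23] y:[28/3,17] z:[50/3,20] -> miss, prune
  N5 x:[16,18] y:[16,58/3] z:[53/3,59/3] -> hit [53/3,18], descend [2, 7]
    N2 x:[16,17] y:[16,18] z:[58/3,59/3] -> miss, prune
    N7 x:[53/3,18] y:[53/3,58/3] z:[53/3,55/3] -> hit [53/3,18] leaf, test {P5@t=53/3}
  N8 x:[55/3,61/3] y:[59/3,62/3] z:[73/3,77/3] -> miss, prune
  N10 x:[46/3,74/3] y:[29/3,15] z:[74/3,27] -> miss, prune

Summary -> nodes [0, 1, 5, 2, 7, 8, 10]; box-tests=7; leaf-entries=1; first=P5

== RESULT ==
[0, 1, 5, 2, 7, 8, 10]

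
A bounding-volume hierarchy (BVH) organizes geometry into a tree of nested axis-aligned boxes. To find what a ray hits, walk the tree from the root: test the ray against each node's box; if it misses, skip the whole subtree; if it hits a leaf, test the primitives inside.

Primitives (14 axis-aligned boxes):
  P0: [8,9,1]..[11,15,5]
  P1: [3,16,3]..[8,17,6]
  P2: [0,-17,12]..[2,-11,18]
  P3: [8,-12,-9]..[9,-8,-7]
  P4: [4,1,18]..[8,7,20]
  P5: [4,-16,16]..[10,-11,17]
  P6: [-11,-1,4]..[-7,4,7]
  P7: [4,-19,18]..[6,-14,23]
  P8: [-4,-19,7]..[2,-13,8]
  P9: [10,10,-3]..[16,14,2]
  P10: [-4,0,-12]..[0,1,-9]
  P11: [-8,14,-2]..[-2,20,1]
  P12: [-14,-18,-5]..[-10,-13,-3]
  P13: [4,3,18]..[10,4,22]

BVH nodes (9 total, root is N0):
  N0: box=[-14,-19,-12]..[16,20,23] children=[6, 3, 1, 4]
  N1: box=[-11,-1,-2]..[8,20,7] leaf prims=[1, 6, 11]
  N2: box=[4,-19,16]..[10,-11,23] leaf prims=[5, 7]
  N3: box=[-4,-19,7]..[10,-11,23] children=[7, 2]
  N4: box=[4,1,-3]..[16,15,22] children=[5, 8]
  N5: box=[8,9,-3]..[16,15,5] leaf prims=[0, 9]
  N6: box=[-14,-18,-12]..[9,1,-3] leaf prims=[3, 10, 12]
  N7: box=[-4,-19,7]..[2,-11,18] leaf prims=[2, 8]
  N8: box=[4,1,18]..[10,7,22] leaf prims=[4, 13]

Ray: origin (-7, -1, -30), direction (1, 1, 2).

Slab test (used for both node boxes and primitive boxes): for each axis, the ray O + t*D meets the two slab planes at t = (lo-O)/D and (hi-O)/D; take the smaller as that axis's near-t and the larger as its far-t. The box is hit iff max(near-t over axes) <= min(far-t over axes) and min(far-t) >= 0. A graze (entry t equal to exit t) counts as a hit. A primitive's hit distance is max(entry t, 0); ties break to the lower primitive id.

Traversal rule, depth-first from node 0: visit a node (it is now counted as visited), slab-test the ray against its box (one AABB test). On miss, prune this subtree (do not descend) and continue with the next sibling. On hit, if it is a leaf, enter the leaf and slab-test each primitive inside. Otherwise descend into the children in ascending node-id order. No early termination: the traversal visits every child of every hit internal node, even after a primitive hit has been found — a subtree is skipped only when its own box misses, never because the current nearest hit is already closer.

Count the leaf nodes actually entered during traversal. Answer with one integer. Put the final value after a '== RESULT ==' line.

Trace the traversal:
N0 x:[-7,23] y:[-18,21] z:[9,53/2] -> hit [9,21], descend [1, 3, 4, 6]
  N1 x:[-4,15] y:[0,21] z:[14,37/2] -> hit [14,15] leaf, test {P1(miss), P6(miss), P11(miss)}
  N3 x:[3,17] y:[-18,-10] z:[37/2,53/2] -> miss, prune
  N4 x:[11,23] y:[2,16] z:[27/2,26] -> hit [27/2,16], descend [5, 8]
    N5 x:[15,23] y:[10,16] z:[27/2,35/2] -> hit [15,16] leaf, test {P0@t=31/2, P9(miss)}
    N8 x:[11,17] y:[2,8] z:[24,26] -> miss, prune
  N6 x:[-7,16] y:[-17,2] z:[9,27/2] -> miss, prune

Summary -> nodes [0, 1, 3, 4, 5, 8, 6]; box-tests=7; leaf-entries=2; first=P0

== RESULT ==
2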